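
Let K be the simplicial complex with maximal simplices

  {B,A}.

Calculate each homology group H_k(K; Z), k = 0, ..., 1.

Fix the vertex order A < B and write every simplex with vertices in increasing order. Then dim K = 1 and the simplices of K are:

  0-simplices (2): A, B
  1-simplices (1): AB

so the chain groups are C_0 ≅ Z^2, C_1 ≅ Z^1.

∂_1: C_1 → C_0 is given by ∂[p,q] = [q] − [p]. For instance
  ∂AB = B − A.
The 2×1 boundary matrix has rank 1 and Smith normal form diag(1).

From H_k ≅ ker(∂_k) / im(∂_{k+1}) we obtain:

  H_0: rank C_0 − rank ∂_1 = 2 − 1 = 1, and the invariant factors of ∂_1 are all 1, so H_0 ≅ Z.
  H_1: rank ker ∂_1 − rank ∂_2 = (1 − 1) − 0 = 0, and there is no ∂_2, so H_1 ≅ 0.

As a check, the Euler characteristic is 2 − 1 = 1, which agrees with 1 − 0 = 1.

H_0 ≅ Z,  H_1 = 0.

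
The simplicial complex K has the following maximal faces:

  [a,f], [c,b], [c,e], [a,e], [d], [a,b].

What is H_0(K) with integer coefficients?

Take the total order a < b < c < d < e < f on the vertex set. Then K (dimension 1) consists of the simplices:

  0-simplices (6): a, b, c, d, e, f
  1-simplices (5): ab, ae, af, bc, ce

giving chain groups C_0 ≅ Z^6, C_1 ≅ Z^5.

The boundary map ∂_1: C_1 → C_0 sends each edge [p,q] (with p < q) to q − p. For instance
  ∂af = f − a.
This gives a 6×5 integer matrix of rank 4; reducing to Smith normal form yields diagonal entries (1,1,1,1).

From H_k ≅ ker(∂_k) / im(∂_{k+1}) we obtain:

  H_0: rank C_0 − rank ∂_1 = 6 − 4 = 2, and the invariant factors of ∂_1 are all 1, so H_0 = Z^2.

H_0 ≅ Z^2.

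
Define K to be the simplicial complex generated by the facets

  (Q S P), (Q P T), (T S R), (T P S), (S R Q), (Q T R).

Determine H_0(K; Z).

K has 5 vertices, 9 edges, 6 triangles.
rank ∂_0 = 0, rank ∂_1 = 4 ⇒ b_0 = 5 − 0 − 4 = 1; all invariant factors of ∂_1 are 1 so no torsion. So H_0 ≅ Z.

H_0 = Z.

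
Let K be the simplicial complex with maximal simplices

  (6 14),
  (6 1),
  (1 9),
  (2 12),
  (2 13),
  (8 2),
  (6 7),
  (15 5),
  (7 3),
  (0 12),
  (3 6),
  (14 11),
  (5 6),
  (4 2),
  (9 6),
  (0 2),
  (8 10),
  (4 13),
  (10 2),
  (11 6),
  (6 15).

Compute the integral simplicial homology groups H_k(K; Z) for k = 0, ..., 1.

Take the total order 0 < 1 < 2 < 3 < 4 < 5 < 6 < 7 < 8 < 9 < 10 < 11 < 12 < 13 < 14 < 15 on the vertex set. Then K (dimension 1) consists of the simplices:

  0-simplices (16): [0], [1], [2], [3], [4], [5], [6], [7], [8], [9], [10], [11], [12], [13], [14], [15]
  1-simplices (21): [0,2], [0,12], [1,6], [1,9], [2,4], [2,8], [2,10], [2,12], [2,13], [3,6], [3,7], [4,13], [5,6], [5,15], [6,7], [6,9], [6,11], [6,14], [6,15], [8,10], [11,14]

Hence C_0 ≅ Z^16, C_1 ≅ Z^21.

Boundary ∂_1: C_1 → C_0 sends each edge [p,q] (with p < q) to q − p.
The 16×21 boundary matrix has rank 14 and Smith normal form diag(1,1,1,1,1,1,1,1,1,1,1,1,1,1).

From H_k ≅ ker(∂_k) / im(∂_{k+1}) we obtain:

  H_0: rank C_0 − rank ∂_1 = 16 − 14 = 2, and the invariant factors of ∂_1 are all 1, so H_0 = Z^2.
  H_1: rank ker ∂_1 − rank ∂_2 = (21 − 14) − 0 = 7, and there is no ∂_2, so H_1 = Z^7.

(K is a triangulation of the disjoint union of a wedge of 4 circles and a wedge of 3 circles.)

H_0 ≅ Z^2,  H_1 ≅ Z^7.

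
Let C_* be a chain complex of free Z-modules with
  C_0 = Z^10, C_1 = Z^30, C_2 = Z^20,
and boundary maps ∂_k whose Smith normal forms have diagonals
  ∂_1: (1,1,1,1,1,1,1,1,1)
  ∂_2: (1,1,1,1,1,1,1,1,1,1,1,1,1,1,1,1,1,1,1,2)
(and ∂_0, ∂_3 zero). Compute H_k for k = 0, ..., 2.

H_0 = Z,  H_1 = Z ⊕ Z/2,  H_2 = 0.

H_0: b_0 = 10 − 0 − 9 = 1; torsion from ∂_1 factors > 1: none. So H_0 = Z.
H_1: b_1 = 30 − 9 − 20 = 1; torsion from ∂_2 factors > 1: [2]. So H_1 = Z ⊕ Z/2.
H_2: b_2 = 20 − 20 − 0 = 0; torsion from ∂_3 factors > 1: none. So H_2 = 0.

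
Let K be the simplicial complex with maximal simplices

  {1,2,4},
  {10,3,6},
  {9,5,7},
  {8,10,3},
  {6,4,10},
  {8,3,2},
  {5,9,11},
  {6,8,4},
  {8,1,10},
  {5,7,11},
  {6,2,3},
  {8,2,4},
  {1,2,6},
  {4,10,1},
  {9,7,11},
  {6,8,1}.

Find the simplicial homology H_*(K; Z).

H_0 ≅ Z^2,  H_1 ≅ Z/2Z,  H_2 ≅ Z.

K has 11 vertices, 24 edges, 16 triangles.
rank ∂_0 = 0, rank ∂_1 = 9 ⇒ b_0 = 11 − 0 − 9 = 2; all invariant factors of ∂_1 are 1 so no torsion. So H_0 = Z^2.
rank ∂_1 = 9, rank ∂_2 = 15 ⇒ b_1 = 24 − 9 − 15 = 0; ∂_2 has invariant factor(s) [2] giving torsion. So H_1 = Z/2Z.
rank ∂_2 = 15, rank ∂_3 = 0 ⇒ b_2 = 16 − 15 − 0 = 1. So H_2 = Z.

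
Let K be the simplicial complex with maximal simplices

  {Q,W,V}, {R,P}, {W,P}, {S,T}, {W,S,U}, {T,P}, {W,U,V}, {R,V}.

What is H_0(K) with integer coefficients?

H_0 = Z.

K has 8 vertices, 12 edges, 3 triangles.
rank ∂_0 = 0, rank ∂_1 = 7 ⇒ b_0 = 8 − 0 − 7 = 1; all invariant factors of ∂_1 are 1 so no torsion. So H_0 = Z.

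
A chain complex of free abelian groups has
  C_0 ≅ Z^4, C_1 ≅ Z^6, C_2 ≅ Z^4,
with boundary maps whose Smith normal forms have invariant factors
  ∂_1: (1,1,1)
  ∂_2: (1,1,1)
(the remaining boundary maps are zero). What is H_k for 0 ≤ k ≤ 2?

H_0 ≅ Z,  H_1 = 0,  H_2 ≅ Z.

H_0: b_0 = 4 − 0 − 3 = 1; torsion from ∂_1 factors > 1: none. So H_0 ≅ Z.
H_1: b_1 = 6 − 3 − 3 = 0; torsion from ∂_2 factors > 1: none. So H_1 ≅ 0.
H_2: b_2 = 4 − 3 − 0 = 1; torsion from ∂_3 factors > 1: none. So H_2 ≅ Z.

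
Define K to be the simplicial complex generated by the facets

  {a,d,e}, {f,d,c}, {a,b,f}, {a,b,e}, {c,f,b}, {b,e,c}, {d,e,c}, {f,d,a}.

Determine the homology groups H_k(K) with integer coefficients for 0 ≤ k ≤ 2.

Order the vertices as a < b < c < d < e < f. Listing each simplex with vertices in this order, K has dimension 2 with simplices:

  0-simplices (6): a, b, c, d, e, f
  1-simplices (12): ab, ad, ae, af, bc, be, bf, cd, ce, cf, de, df
  2-simplices (8): abe, abf, ade, adf, bce, bcf, cde, cdf

so the chain groups are C_0 ≅ Z^6, C_1 ≅ Z^12, C_2 ≅ Z^8.

The boundary map ∂_1: C_1 → C_0 maps an edge to its endpoints' difference, ∂[p,q] = q − p. For instance
  ∂ad = d − a.
As a 6×12 matrix over Z this has rank 5, with invariant factors (1,1,1,1,1).

The boundary map ∂_2: C_2 → C_1 maps a triangle to the signed sum of its edges. For instance
  ∂bce = ce − be + bc,
  ∂cdf = df − cf + cd.
The 12×8 boundary matrix has rank 7 and Smith normal form diag(1,1,1,1,1,1,1).

Reading off H_k = ker ∂_k / im ∂_{k+1}:

  H_0: rank C_0 − rank ∂_1 = 6 − 5 = 1, and the invariant factors of ∂_1 are all 1, so H_0 ≅ Z.
  H_1: rank ker ∂_1 − rank ∂_2 = (12 − 5) − 7 = 0, and the invariant factors of ∂_2 are all 1, so H_1 ≅ 0.
  H_2: rank ker ∂_2 − rank ∂_3 = (8 − 7) − 0 = 1, and there is no ∂_3, so H_2 ≅ Z.

As a check, the Euler characteristic is 6 − 12 + 8 = 2, which agrees with 1 − 0 + 1 = 2.

H_0 ≅ Z,  H_1 = 0,  H_2 ≅ Z.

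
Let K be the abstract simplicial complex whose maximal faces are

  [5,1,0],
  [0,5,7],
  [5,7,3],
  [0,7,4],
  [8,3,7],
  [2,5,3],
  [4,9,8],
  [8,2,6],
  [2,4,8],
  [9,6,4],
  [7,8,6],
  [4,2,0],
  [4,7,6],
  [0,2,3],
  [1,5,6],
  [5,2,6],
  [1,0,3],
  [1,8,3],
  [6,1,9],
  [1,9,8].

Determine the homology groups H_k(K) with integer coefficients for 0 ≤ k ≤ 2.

K has 10 vertices, 30 edges, 20 triangles.
rank ∂_0 = 0, rank ∂_1 = 9 ⇒ b_0 = 10 − 0 − 9 = 1; all invariant factors of ∂_1 are 1 so no torsion. So H_0 ≅ Z.
rank ∂_1 = 9, rank ∂_2 = 20 ⇒ b_1 = 30 − 9 − 20 = 1; ∂_2 has invariant factor(s) [2] giving torsion. So H_1 ≅ Z ⊕ Z/2Z.
rank ∂_2 = 20, rank ∂_3 = 0 ⇒ b_2 = 20 − 20 − 0 = 0. So H_2 ≅ 0.

H_0 ≅ Z,  H_1 ≅ Z ⊕ Z/2Z,  H_2 = 0.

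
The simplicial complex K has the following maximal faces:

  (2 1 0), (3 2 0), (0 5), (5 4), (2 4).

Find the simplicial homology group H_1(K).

H_1 = Z.

Take the total order 0 < 1 < 2 < 3 < 4 < 5 on the vertex set. Then K (dimension 2) consists of the simplices:

  0-simplices (6): [0], [1], [2], [3], [4], [5]
  1-simplices (8): [0,1], [0,2], [0,3], [0,5], [1,2], [2,3], [2,4], [4,5]
  2-simplices (2): [0,1,2], [0,2,3]

giving chain groups C_0 ≅ Z^6, C_1 ≅ Z^8, C_2 ≅ Z^2.

∂_1: C_1 → C_0 maps an edge to its endpoints' difference, ∂[p,q] = q − p. For instance
  ∂[0,1] = [1] − [0].
As a 6×8 matrix over Z this has rank 5, with invariant factors (1,1,1,1,1).

∂_2: C_2 → C_1 maps a triangle to the signed sum of its edges. For instance
  ∂[0,2,3] = [2,3] − [0,3] + [0,2],
  ∂[0,1,2] = [1,2] − [0,2] + [0,1].
As a 8×2 matrix over Z this has rank 2, with invariant factors (1,1).

From H_k ≅ ker(∂_k) / im(∂_{k+1}) we obtain:

  H_1: rank ker ∂_1 − rank ∂_2 = (8 − 5) − 2 = 1, and the invariant factors of ∂_2 are all 1, so H_1 = Z.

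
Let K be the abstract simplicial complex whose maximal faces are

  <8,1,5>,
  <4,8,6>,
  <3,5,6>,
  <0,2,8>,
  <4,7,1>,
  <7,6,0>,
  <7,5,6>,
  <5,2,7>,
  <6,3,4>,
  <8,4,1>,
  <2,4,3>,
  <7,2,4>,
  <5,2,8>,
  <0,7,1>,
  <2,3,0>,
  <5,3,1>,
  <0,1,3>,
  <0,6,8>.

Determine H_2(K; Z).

H_2 = Z.

K has 9 vertices, 27 edges, 18 triangles.
rank ∂_2 = 17, rank ∂_3 = 0 ⇒ b_2 = 18 − 17 − 0 = 1. So H_2 = Z.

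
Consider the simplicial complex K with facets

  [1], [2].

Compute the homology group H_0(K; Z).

H_0 ≅ Z^2.

We work with the vertex ordering 1 < 2. The simplices of K, each written with vertices in increasing order, are:

  0-simplices (2): [1], [2]

Hence C_0 ≅ Z^2.

Computing H_k = (kernel of ∂_k) / (image of ∂_{k+1}):

  H_0: rank C_0 − rank ∂_1 = 2 − 0 = 2, and there is no ∂_1, so H_0 = Z^2.

(K is a triangulation of a set of 2 points.)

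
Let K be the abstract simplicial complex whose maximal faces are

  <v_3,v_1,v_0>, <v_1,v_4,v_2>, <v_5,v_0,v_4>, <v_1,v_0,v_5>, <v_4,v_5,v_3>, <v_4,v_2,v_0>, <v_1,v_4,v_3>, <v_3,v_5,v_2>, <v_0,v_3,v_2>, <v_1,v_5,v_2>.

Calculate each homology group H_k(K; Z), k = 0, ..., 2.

H_0 ≅ Z,  H_1 ≅ Z/2Z,  H_2 = 0.

We work with the vertex ordering v_0 < v_1 < v_2 < v_3 < v_4 < v_5. The simplices of K, each written with vertices in increasing order, are:

  0-simplices (6): [v_0], [v_1], [v_2], [v_3], [v_4], [v_5]
  1-simplices (15): (15 of them)
  2-simplices (10): [v_0,v_1,v_3], [v_0,v_1,v_5], [v_0,v_2,v_3], [v_0,v_2,v_4], [v_0,v_4,v_5], [v_1,v_2,v_4], [v_1,v_2,v_5], [v_1,v_3,v_4], [v_2,v_3,v_5], [v_3,v_4,v_5]

giving chain groups C_0 ≅ Z^6, C_1 ≅ Z^15, C_2 ≅ Z^10.

Boundary ∂_1: C_1 → C_0 maps an edge to its endpoints' difference, ∂[p,q] = q − p. For instance
  ∂[v_3,v_5] = [v_5] − [v_3].
The resulting 6×15 matrix has rank 5, and its Smith normal form has invariant factors (1,1,1,1,1).

Boundary ∂_2: C_2 → C_1 acts by ∂[p,q,r] = [q,r] − [p,r] + [p,q]. For instance
  ∂[v_1,v_2,v_4] = [v_2,v_4] − [v_1,v_4] + [v_1,v_2],
  ∂[v_1,v_3,v_4] = [v_3,v_4] − [v_1,v_4] + [v_1,v_3].
As a 15×10 matrix over Z this has rank 10, with invariant factors (1,1,1,1,1,1,1,1,1,2).

From H_k ≅ ker(∂_k) / im(∂_{k+1}) we obtain:

  H_0: rank C_0 − rank ∂_1 = 6 − 5 = 1, and the invariant factors of ∂_1 are all 1, so H_0 ≅ Z.
  H_1: rank ker ∂_1 − rank ∂_2 = (15 − 5) − 10 = 0, and ∂_2 has invariant factor 2 > 1, so H_1 ≅ Z/2Z.
  H_2: rank ker ∂_2 − rank ∂_3 = (10 − 10) − 0 = 0, and there is no ∂_3, so H_2 ≅ 0.

As a check, the Euler characteristic is 6 − 15 + 10 = 1, which agrees with 1 − 0 + 0 = 1.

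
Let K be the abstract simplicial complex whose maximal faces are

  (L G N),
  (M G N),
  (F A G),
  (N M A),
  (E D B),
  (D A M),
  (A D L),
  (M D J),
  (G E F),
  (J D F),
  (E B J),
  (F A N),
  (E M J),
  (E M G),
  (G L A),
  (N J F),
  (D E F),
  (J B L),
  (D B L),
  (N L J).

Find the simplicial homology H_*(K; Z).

H_0 = Z,  H_1 = Z ⊕ Z_2,  H_2 = 0.

We work with the vertex ordering A < B < D < E < F < G < J < L < M < N. The simplices of K, each written with vertices in increasing order, are:

  0-simplices (10): A, B, D, E, F, G, J, L, M, N
  1-simplices (30): AD, AF, AG, AL, AM, AN, BD, BE, BJ, BL, DE, DF, DJ, DL, DM, EF, EG, EJ, EM, FG, FJ, FN, GL, GM, GN, JL, JM, JN, LN, MN
  2-simplices (20): ADL, ADM, AFG, AFN, AGL, AMN, BDE, BDL, BEJ, BJL, DEF, DFJ, DJM, EFG, EGM, EJM, FJN, GLN, GMN, JLN

so the chain groups are C_0 ≅ Z^10, C_1 ≅ Z^30, C_2 ≅ Z^20.

∂_1: C_1 → C_0 is given by ∂[p,q] = [q] − [p].
The resulting 10×30 matrix has rank 9, and its Smith normal form has invariant factors (1,1,1,1,1,1,1,1,1).

The boundary map ∂_2: C_2 → C_1 acts by ∂[p,q,r] = [q,r] − [p,r] + [p,q]. For instance
  ∂BDE = DE − BE + BD,
  ∂BJL = JL − BL + BJ.
This gives a 30×20 integer matrix of rank 20; reducing to Smith normal form yields diagonal entries (1,1,1,1,1,1,1,1,1,1,1,1,1,1,1,1,1,1,1,2).

From H_k ≅ ker(∂_k) / im(∂_{k+1}) we obtain:

  H_0: rank C_0 − rank ∂_1 = 10 − 9 = 1, and the invariant factors of ∂_1 are all 1, so H_0 = Z.
  H_1: rank ker ∂_1 − rank ∂_2 = (30 − 9) − 20 = 1, and ∂_2 has invariant factor 2 > 1, so H_1 = Z ⊕ Z_2.
  H_2: rank ker ∂_2 − rank ∂_3 = (20 − 20) − 0 = 0, and there is no ∂_3, so H_2 = 0.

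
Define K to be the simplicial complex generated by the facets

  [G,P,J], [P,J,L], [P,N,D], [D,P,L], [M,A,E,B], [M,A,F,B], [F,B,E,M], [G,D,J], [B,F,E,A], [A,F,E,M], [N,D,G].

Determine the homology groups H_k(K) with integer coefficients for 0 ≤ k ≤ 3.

H_0 ≅ Z^2,  H_1 ≅ Z,  H_2 = 0,  H_3 ≅ Z.

Order the vertices as A < B < D < E < F < G < J < L < M < N < P. Listing each simplex with vertices in this order, K has dimension 3 with simplices:

  0-simplices (11): A, B, D, E, F, G, J, L, M, N, P
  1-simplices (22): AB, AE, AF, AM, BE, BF, BM, DG, DJ, DL, DN, DP, EF, EM, FM, GJ, GN, GP, JL, JP, LP, NP
  2-simplices (16): ABE, ABF, ABM, AEF, AEM, AFM, BEF, BEM, BFM, DGJ, DGN, DLP, DNP, EFM, GJP, JLP
  3-simplices (5): ABEF, ABEM, ABFM, AEFM, BEFM

Hence C_0 ≅ Z^11, C_1 ≅ Z^22, C_2 ≅ Z^16, C_3 ≅ Z^5.

The boundary map ∂_1: C_1 → C_0 is given by ∂[p,q] = [q] − [p]. For instance
  ∂AM = M − A.
This gives a 11×22 integer matrix of rank 9; reducing to Smith normal form yields diagonal entries (1,1,1,1,1,1,1,1,1).

The boundary map ∂_2: C_2 → C_1 maps a triangle to the signed sum of its edges. For instance
  ∂EFM = FM − EM + EF,
  ∂ABF = BF − AF + AB.
The resulting 22×16 matrix has rank 12, and its Smith normal form has invariant factors (1,1,1,1,1,1,1,1,1,1,1,1).

The boundary map ∂_3: C_3 → C_2 sends each 3-simplex σ to the alternating sum Σ_i (−1)^i (σ with its i-th vertex removed). For instance
  ∂ABEM = BEM − AEM + ABM − ABE,
  ∂AEFM = EFM − AFM + AEM − AEF.
As a 16×5 matrix over Z this has rank 4, with invariant factors (1,1,1,1).

Now H_k = ker ∂_k / im ∂_{k+1}, so:

  H_0: rank C_0 − rank ∂_1 = 11 − 9 = 2, and the invariant factors of ∂_1 are all 1, so H_0 ≅ Z^2.
  H_1: rank ker ∂_1 − rank ∂_2 = (22 − 9) − 12 = 1, and the invariant factors of ∂_2 are all 1, so H_1 ≅ Z.
  H_2: rank ker ∂_2 − rank ∂_3 = (16 − 12) − 4 = 0, and the invariant factors of ∂_3 are all 1, so H_2 ≅ 0.
  H_3: rank ker ∂_3 − rank ∂_4 = (5 − 4) − 0 = 1, and there is no ∂_4, so H_3 ≅ Z.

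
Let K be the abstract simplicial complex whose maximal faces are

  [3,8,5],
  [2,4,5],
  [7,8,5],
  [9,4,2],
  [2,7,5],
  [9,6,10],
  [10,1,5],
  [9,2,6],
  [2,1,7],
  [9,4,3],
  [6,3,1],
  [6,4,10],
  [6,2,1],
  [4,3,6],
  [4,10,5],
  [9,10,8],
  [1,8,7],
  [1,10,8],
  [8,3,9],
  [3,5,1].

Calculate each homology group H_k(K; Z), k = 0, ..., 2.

Fix the vertex order 1 < 2 < 3 < 4 < 5 < 6 < 7 < 8 < 9 < 10 and write every simplex with vertices in increasing order. Then dim K = 2 and the simplices of K are:

  0-simplices (10): [1], [2], [3], [4], [5], [6], [7], [8], [9], [10]
  1-simplices (30): (30 of them)
  2-simplices (20): (20 of them)

giving chain groups C_0 ≅ Z^10, C_1 ≅ Z^30, C_2 ≅ Z^20.

Boundary ∂_1: C_1 → C_0 is given by ∂[p,q] = [q] − [p]. For instance
  ∂[1,2] = [2] − [1].
The 10×30 boundary matrix has rank 9 and Smith normal form diag(1,1,1,1,1,1,1,1,1).

The boundary map ∂_2: C_2 → C_1 maps a triangle to the signed sum of its edges. For instance
  ∂[1,7,8] = [7,8] − [1,8] + [1,7],
  ∂[1,2,7] = [2,7] − [1,7] + [1,2].
The 30×20 boundary matrix has rank 20 and Smith normal form diag(1,1,1,1,1,1,1,1,1,1,1,1,1,1,1,1,1,1,1,2).

Now H_k = ker ∂_k / im ∂_{k+1}, so:

  H_0: rank C_0 − rank ∂_1 = 10 − 9 = 1, and the invariant factors of ∂_1 are all 1, so H_0 ≅ Z.
  H_1: rank ker ∂_1 − rank ∂_2 = (30 − 9) − 20 = 1, and ∂_2 has invariant factor 2 > 1, so H_1 ≅ Z ⊕ Z/2.
  H_2: rank ker ∂_2 − rank ∂_3 = (20 − 20) − 0 = 0, and there is no ∂_3, so H_2 ≅ 0.

H_0 = Z,  H_1 = Z ⊕ Z/2,  H_2 = 0.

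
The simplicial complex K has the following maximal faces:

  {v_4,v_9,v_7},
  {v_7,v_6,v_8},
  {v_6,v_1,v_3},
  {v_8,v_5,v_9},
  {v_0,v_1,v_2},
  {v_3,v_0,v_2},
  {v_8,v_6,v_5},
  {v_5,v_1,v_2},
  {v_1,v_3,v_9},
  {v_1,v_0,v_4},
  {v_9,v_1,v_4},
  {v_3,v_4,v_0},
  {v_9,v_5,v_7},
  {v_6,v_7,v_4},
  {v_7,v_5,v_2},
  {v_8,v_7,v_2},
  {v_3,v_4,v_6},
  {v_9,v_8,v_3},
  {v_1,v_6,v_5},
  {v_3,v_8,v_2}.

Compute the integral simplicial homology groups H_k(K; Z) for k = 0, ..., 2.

H_0 = Z,  H_1 = Z ⊕ Z/2,  H_2 = 0.

Order the vertices as v_0 < v_1 < v_2 < v_3 < v_4 < v_5 < v_6 < v_7 < v_8 < v_9. Listing each simplex with vertices in this order, K has dimension 2 with simplices:

  0-simplices (10): [v_0], [v_1], [v_2], [v_3], [v_4], [v_5], [v_6], [v_7], [v_8], [v_9]
  1-simplices (30): (30 of them)
  2-simplices (20): (20 of them)

Hence C_0 ≅ Z^10, C_1 ≅ Z^30, C_2 ≅ Z^20.

The boundary map ∂_1: C_1 → C_0 is given by ∂[p,q] = [q] − [p]. For instance
  ∂[v_1,v_9] = [v_9] − [v_1].
As a 10×30 matrix over Z this has rank 9, with invariant factors (1,1,1,1,1,1,1,1,1).

The boundary map ∂_2: C_2 → C_1 sends each 2-simplex [p,q,r] to [q,r] − [p,r] + [p,q]. For instance
  ∂[v_2,v_3,v_8] = [v_3,v_8] − [v_2,v_8] + [v_2,v_3],
  ∂[v_1,v_2,v_5] = [v_2,v_5] − [v_1,v_5] + [v_1,v_2].
As a 30×20 matrix over Z this has rank 20, with invariant factors (1,1,1,1,1,1,1,1,1,1,1,1,1,1,1,1,1,1,1,2).

From H_k ≅ ker(∂_k) / im(∂_{k+1}) we obtain:

  H_0: rank C_0 − rank ∂_1 = 10 − 9 = 1, and the invariant factors of ∂_1 are all 1, so H_0 = Z.
  H_1: rank ker ∂_1 − rank ∂_2 = (30 − 9) − 20 = 1, and ∂_2 has invariant factor 2 > 1, so H_1 = Z ⊕ Z/2.
  H_2: rank ker ∂_2 − rank ∂_3 = (20 − 20) − 0 = 0, and there is no ∂_3, so H_2 = 0.

As a check, the Euler characteristic is 10 − 30 + 20 = 0, which agrees with 1 − 1 + 0 = 0.
(K is a triangulation of the Klein bottle.)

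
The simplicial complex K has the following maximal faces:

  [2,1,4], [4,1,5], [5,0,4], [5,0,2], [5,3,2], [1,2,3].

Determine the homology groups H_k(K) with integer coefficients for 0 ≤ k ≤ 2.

H_0 ≅ Z,  H_1 ≅ Z,  H_2 = 0.

Take the total order 0 < 1 < 2 < 3 < 4 < 5 on the vertex set. Then K (dimension 2) consists of the simplices:

  0-simplices (6): [0], [1], [2], [3], [4], [5]
  1-simplices (12): [0,2], [0,4], [0,5], [1,2], [1,3], [1,4], [1,5], [2,3], [2,4], [2,5], [3,5], [4,5]
  2-simplices (6): [0,2,5], [0,4,5], [1,2,3], [1,2,4], [1,4,5], [2,3,5]

so the chain groups are C_0 ≅ Z^6, C_1 ≅ Z^12, C_2 ≅ Z^6.

∂_1: C_1 → C_0 is given by ∂[p,q] = [q] − [p].
The 6×12 boundary matrix has rank 5 and Smith normal form diag(1,1,1,1,1).

Boundary ∂_2: C_2 → C_1 maps a triangle to the signed sum of its edges. For instance
  ∂[1,2,3] = [2,3] − [1,3] + [1,2],
  ∂[0,2,5] = [2,5] − [0,5] + [0,2].
The resulting 12×6 matrix has rank 6, and its Smith normal form has invariant factors (1,1,1,1,1,1).

Now H_k = ker ∂_k / im ∂_{k+1}, so:

  H_0: rank C_0 − rank ∂_1 = 6 − 5 = 1, and the invariant factors of ∂_1 are all 1, so H_0 ≅ Z.
  H_1: rank ker ∂_1 − rank ∂_2 = (12 − 5) − 6 = 1, and the invariant factors of ∂_2 are all 1, so H_1 ≅ Z.
  H_2: rank ker ∂_2 − rank ∂_3 = (6 − 6) − 0 = 0, and there is no ∂_3, so H_2 ≅ 0.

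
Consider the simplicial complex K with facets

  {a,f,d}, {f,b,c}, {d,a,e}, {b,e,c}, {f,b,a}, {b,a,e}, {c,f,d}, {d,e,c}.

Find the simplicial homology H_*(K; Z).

H_0 ≅ Z,  H_1 = 0,  H_2 ≅ Z.

K has 6 vertices, 12 edges, 8 triangles.
rank ∂_0 = 0, rank ∂_1 = 5 ⇒ b_0 = 6 − 0 − 5 = 1; all invariant factors of ∂_1 are 1 so no torsion. So H_0 = Z.
rank ∂_1 = 5, rank ∂_2 = 7 ⇒ b_1 = 12 − 5 − 7 = 0; all invariant factors of ∂_2 are 1 so no torsion. So H_1 = 0.
rank ∂_2 = 7, rank ∂_3 = 0 ⇒ b_2 = 8 − 7 − 0 = 1. So H_2 = Z.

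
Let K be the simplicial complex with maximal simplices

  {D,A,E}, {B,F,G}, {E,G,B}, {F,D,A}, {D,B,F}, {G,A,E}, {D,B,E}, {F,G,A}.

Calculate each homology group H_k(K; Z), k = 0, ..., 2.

Order the vertices as A < B < D < E < F < G. Listing each simplex with vertices in this order, K has dimension 2 with simplices:

  0-simplices (6): A, B, D, E, F, G
  1-simplices (12): AD, AE, AF, AG, BD, BE, BF, BG, DE, DF, EG, FG
  2-simplices (8): ADE, ADF, AEG, AFG, BDE, BDF, BEG, BFG

so the chain groups are C_0 ≅ Z^6, C_1 ≅ Z^12, C_2 ≅ Z^8.

Boundary ∂_1: C_1 → C_0 maps an edge to its endpoints' difference, ∂[p,q] = q − p. For instance
  ∂FG = G − F.
The 6×12 boundary matrix has rank 5 and Smith normal form diag(1,1,1,1,1).

The boundary map ∂_2: C_2 → C_1 maps a triangle to the signed sum of its edges. For instance
  ∂AEG = EG − AG + AE,
  ∂ADE = DE − AE + AD.
The 12×8 boundary matrix has rank 7 and Smith normal form diag(1,1,1,1,1,1,1).

Reading off H_k = ker ∂_k / im ∂_{k+1}:

  H_0: rank C_0 − rank ∂_1 = 6 − 5 = 1, and the invariant factors of ∂_1 are all 1, so H_0 = Z.
  H_1: rank ker ∂_1 − rank ∂_2 = (12 − 5) − 7 = 0, and the invariant factors of ∂_2 are all 1, so H_1 = 0.
  H_2: rank ker ∂_2 − rank ∂_3 = (8 − 7) − 0 = 1, and there is no ∂_3, so H_2 = Z.

H_0 = Z,  H_1 = 0,  H_2 = Z.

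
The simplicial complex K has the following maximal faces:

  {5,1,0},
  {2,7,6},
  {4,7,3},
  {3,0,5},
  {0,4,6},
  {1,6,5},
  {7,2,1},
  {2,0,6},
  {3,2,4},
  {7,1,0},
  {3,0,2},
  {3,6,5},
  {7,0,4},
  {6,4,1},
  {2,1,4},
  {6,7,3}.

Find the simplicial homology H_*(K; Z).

Order the vertices as 0 < 1 < 2 < 3 < 4 < 5 < 6 < 7. Listing each simplex with vertices in this order, K has dimension 2 with simplices:

  0-simplices (8): [0], [1], [2], [3], [4], [5], [6], [7]
  1-simplices (24): (24 of them)
  2-simplices (16): [0,1,5], [0,1,7], [0,2,3], [0,2,6], [0,3,5], [0,4,6], [0,4,7], [1,2,4], [1,2,7], [1,4,6], [1,5,6], [2,3,4], [2,6,7], [3,4,7], [3,5,6], [3,6,7]

so the chain groups are C_0 ≅ Z^8, C_1 ≅ Z^24, C_2 ≅ Z^16.

∂_1: C_1 → C_0 is given by ∂[p,q] = [q] − [p].
As a 8×24 matrix over Z this has rank 7, with invariant factors (1,1,1,1,1,1,1).

The boundary map ∂_2: C_2 → C_1 acts by ∂[p,q,r] = [q,r] − [p,r] + [p,q]. For instance
  ∂[0,2,6] = [2,6] − [0,6] + [0,2],
  ∂[1,2,7] = [2,7] − [1,7] + [1,2].
As a 24×16 matrix over Z this has rank 15, with invariant factors (1,1,1,1,1,1,1,1,1,1,1,1,1,1,1).

Reading off H_k = ker ∂_k / im ∂_{k+1}:

  H_0: rank C_0 − rank ∂_1 = 8 − 7 = 1, and the invariant factors of ∂_1 are all 1, so H_0 ≅ Z.
  H_1: rank ker ∂_1 − rank ∂_2 = (24 − 7) − 15 = 2, and the invariant factors of ∂_2 are all 1, so H_1 ≅ Z^2.
  H_2: rank ker ∂_2 − rank ∂_3 = (16 − 15) − 0 = 1, and there is no ∂_3, so H_2 ≅ Z.

As a check, the Euler characteristic is 8 − 24 + 16 = 0, which agrees with 1 − 2 + 1 = 0.
(K is a triangulation of the torus T^2.)

H_0 ≅ Z,  H_1 ≅ Z^2,  H_2 ≅ Z.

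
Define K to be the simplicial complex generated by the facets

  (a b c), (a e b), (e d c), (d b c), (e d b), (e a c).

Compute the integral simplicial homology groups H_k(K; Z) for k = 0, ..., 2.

Order the vertices as a < b < c < d < e. Listing each simplex with vertices in this order, K has dimension 2 with simplices:

  0-simplices (5): a, b, c, d, e
  1-simplices (9): ab, ac, ae, bc, bd, be, cd, ce, de
  2-simplices (6): abc, abe, ace, bcd, bde, cde

Hence C_0 ≅ Z^5, C_1 ≅ Z^9, C_2 ≅ Z^6.

∂_1: C_1 → C_0 is given by ∂[p,q] = [q] − [p]. For instance
  ∂ac = c − a.
The 5×9 boundary matrix has rank 4 and Smith normal form diag(1,1,1,1).

Boundary ∂_2: C_2 → C_1 sends each 2-simplex [p,q,r] to [q,r] − [p,r] + [p,q]. For instance
  ∂abc = bc − ac + ab,
  ∂ace = ce − ae + ac.
As a 9×6 matrix over Z this has rank 5, with invariant factors (1,1,1,1,1).

From H_k ≅ ker(∂_k) / im(∂_{k+1}) we obtain:

  H_0: rank C_0 − rank ∂_1 = 5 − 4 = 1, and the invariant factors of ∂_1 are all 1, so H_0 = Z.
  H_1: rank ker ∂_1 − rank ∂_2 = (9 − 4) − 5 = 0, and the invariant factors of ∂_2 are all 1, so H_1 = 0.
  H_2: rank ker ∂_2 − rank ∂_3 = (6 − 5) − 0 = 1, and there is no ∂_3, so H_2 = Z.

As a check, the Euler characteristic is 5 − 9 + 6 = 2, which agrees with 1 − 0 + 1 = 2.

H_0 ≅ Z,  H_1 = 0,  H_2 ≅ Z.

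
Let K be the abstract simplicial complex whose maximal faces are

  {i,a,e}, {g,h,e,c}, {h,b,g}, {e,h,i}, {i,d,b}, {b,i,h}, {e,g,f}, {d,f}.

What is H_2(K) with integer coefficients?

We work with the vertex ordering a < b < c < d < e < f < g < h < i. The simplices of K, each written with vertices in increasing order, are:

  0-simplices (9): a, b, c, d, e, f, g, h, i
  1-simplices (18): ae, ai, bd, bg, bh, bi, ce, cg, ch, df, di, ef, eg, eh, ei, fg, gh, hi
  2-simplices (10): aei, bdi, bgh, bhi, ceg, ceh, cgh, efg, egh, ehi
  3-simplices (1): cegh

giving chain groups C_0 ≅ Z^9, C_1 ≅ Z^18, C_2 ≅ Z^10, C_3 ≅ Z^1.

∂_1: C_1 → C_0 is given by ∂[p,q] = [q] − [p]. For instance
  ∂gh = h − g.
The 9×18 boundary matrix has rank 8 and Smith normal form diag(1,1,1,1,1,1,1,1).

Boundary ∂_2: C_2 → C_1 acts by ∂[p,q,r] = [q,r] − [p,r] + [p,q]. For instance
  ∂bhi = hi − bi + bh,
  ∂ceh = eh − ch + ce.
The 18×10 boundary matrix has rank 9 and Smith normal form diag(1,1,1,1,1,1,1,1,1).

∂_3: C_3 → C_2 sends each 3-simplex σ to the alternating sum Σ_i (−1)^i (σ with its i-th vertex removed). For instance
  ∂cegh = egh − cgh + ceh − ceg.
The 10×1 boundary matrix has rank 1 and Smith normal form diag(1).

Reading off H_k = ker ∂_k / im ∂_{k+1}:

  H_2: rank ker ∂_2 − rank ∂_3 = (10 − 9) − 1 = 0, and the invariant factors of ∂_3 are all 1, so H_2 = 0.

H_2 = 0.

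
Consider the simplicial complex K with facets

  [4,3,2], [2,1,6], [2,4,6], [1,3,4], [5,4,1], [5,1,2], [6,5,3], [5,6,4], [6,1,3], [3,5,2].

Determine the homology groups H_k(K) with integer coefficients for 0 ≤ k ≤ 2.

H_0 = Z,  H_1 = Z/2,  H_2 = 0.

We work with the vertex ordering 1 < 2 < 3 < 4 < 5 < 6. The simplices of K, each written with vertices in increasing order, are:

  0-simplices (6): [1], [2], [3], [4], [5], [6]
  1-simplices (15): [1,2], [1,3], [1,4], [1,5], [1,6], [2,3], [2,4], [2,5], [2,6], [3,4], [3,5], [3,6], [4,5], [4,6], [5,6]
  2-simplices (10): [1,2,5], [1,2,6], [1,3,4], [1,3,6], [1,4,5], [2,3,4], [2,3,5], [2,4,6], [3,5,6], [4,5,6]

Hence C_0 ≅ Z^6, C_1 ≅ Z^15, C_2 ≅ Z^10.

The boundary map ∂_1: C_1 → C_0 sends each edge [p,q] (with p < q) to q − p. For instance
  ∂[1,3] = [3] − [1].
The resulting 6×15 matrix has rank 5, and its Smith normal form has invariant factors (1,1,1,1,1).

∂_2: C_2 → C_1 acts by ∂[p,q,r] = [q,r] − [p,r] + [p,q]. For instance
  ∂[1,2,5] = [2,5] − [1,5] + [1,2],
  ∂[2,3,5] = [3,5] − [2,5] + [2,3].
As a 15×10 matrix over Z this has rank 10, with invariant factors (1,1,1,1,1,1,1,1,1,2).

From H_k ≅ ker(∂_k) / im(∂_{k+1}) we obtain:

  H_0: rank C_0 − rank ∂_1 = 6 − 5 = 1, and the invariant factors of ∂_1 are all 1, so H_0 = Z.
  H_1: rank ker ∂_1 − rank ∂_2 = (15 − 5) − 10 = 0, and ∂_2 has invariant factor 2 > 1, so H_1 = Z/2.
  H_2: rank ker ∂_2 − rank ∂_3 = (10 − 10) − 0 = 0, and there is no ∂_3, so H_2 = 0.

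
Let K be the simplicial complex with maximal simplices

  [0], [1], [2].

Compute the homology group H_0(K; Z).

H_0 ≅ Z^3.

Take the total order 0 < 1 < 2 on the vertex set. Then K (dimension 0) consists of the simplices:

  0-simplices (3): [0], [1], [2]

giving chain groups C_0 ≅ Z^3.

From H_k ≅ ker(∂_k) / im(∂_{k+1}) we obtain:

  H_0: rank C_0 − rank ∂_1 = 3 − 0 = 3, and there is no ∂_1, so H_0 ≅ Z^3.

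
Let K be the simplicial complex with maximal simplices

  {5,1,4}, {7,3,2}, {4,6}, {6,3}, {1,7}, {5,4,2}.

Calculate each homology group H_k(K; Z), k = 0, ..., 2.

Fix the vertex order 1 < 2 < 3 < 4 < 5 < 6 < 7 and write every simplex with vertices in increasing order. Then dim K = 2 and the simplices of K are:

  0-simplices (7): [1], [2], [3], [4], [5], [6], [7]
  1-simplices (11): [1,4], [1,5], [1,7], [2,3], [2,4], [2,5], [2,7], [3,6], [3,7], [4,5], [4,6]
  2-simplices (3): [1,4,5], [2,3,7], [2,4,5]

Hence C_0 ≅ Z^7, C_1 ≅ Z^11, C_2 ≅ Z^3.

The boundary map ∂_1: C_1 → C_0 is given by ∂[p,q] = [q] − [p]. For instance
  ∂[1,4] = [4] − [1].
The 7×11 boundary matrix has rank 6 and Smith normal form diag(1,1,1,1,1,1).

∂_2: C_2 → C_1 maps a triangle to the signed sum of its edges. For instance
  ∂[2,3,7] = [3,7] − [2,7] + [2,3],
  ∂[2,4,5] = [4,5] − [2,5] + [2,4].
This gives a 11×3 integer matrix of rank 3; reducing to Smith normal form yields diagonal entries (1,1,1).

Computing H_k = (kernel of ∂_k) / (image of ∂_{k+1}):

  H_0: rank C_0 − rank ∂_1 = 7 − 6 = 1, and the invariant factors of ∂_1 are all 1, so H_0 ≅ Z.
  H_1: rank ker ∂_1 − rank ∂_2 = (11 − 6) − 3 = 2, and the invariant factors of ∂_2 are all 1, so H_1 ≅ Z^2.
  H_2: rank ker ∂_2 − rank ∂_3 = (3 − 3) − 0 = 0, and there is no ∂_3, so H_2 ≅ 0.

H_0 ≅ Z,  H_1 ≅ Z^2,  H_2 = 0.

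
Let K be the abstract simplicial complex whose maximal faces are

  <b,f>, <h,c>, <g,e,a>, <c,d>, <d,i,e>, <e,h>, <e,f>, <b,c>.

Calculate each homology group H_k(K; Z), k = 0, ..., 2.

Take the total order a < b < c < d < e < f < g < h < i on the vertex set. Then K (dimension 2) consists of the simplices:

  0-simplices (9): a, b, c, d, e, f, g, h, i
  1-simplices (12): ae, ag, bc, bf, cd, ch, de, di, ef, eg, eh, ei
  2-simplices (2): aeg, dei

Hence C_0 ≅ Z^9, C_1 ≅ Z^12, C_2 ≅ Z^2.

Boundary ∂_1: C_1 → C_0 is given by ∂[p,q] = [q] − [p]. For instance
  ∂bc = c − b.
This gives a 9×12 integer matrix of rank 8; reducing to Smith normal form yields diagonal entries (1,1,1,1,1,1,1,1).

Boundary ∂_2: C_2 → C_1 acts by ∂[p,q,r] = [q,r] − [p,r] + [p,q]. For instance
  ∂dei = ei − di + de,
  ∂aeg = eg − ag + ae.
This gives a 12×2 integer matrix of rank 2; reducing to Smith normal form yields diagonal entries (1,1).

Now H_k = ker ∂_k / im ∂_{k+1}, so:

  H_0: rank C_0 − rank ∂_1 = 9 − 8 = 1, and the invariant factors of ∂_1 are all 1, so H_0 ≅ Z.
  H_1: rank ker ∂_1 − rank ∂_2 = (12 − 8) − 2 = 2, and the invariant factors of ∂_2 are all 1, so H_1 ≅ Z^2.
  H_2: rank ker ∂_2 − rank ∂_3 = (2 − 2) − 0 = 0, and there is no ∂_3, so H_2 ≅ 0.

H_0 ≅ Z,  H_1 ≅ Z^2,  H_2 = 0.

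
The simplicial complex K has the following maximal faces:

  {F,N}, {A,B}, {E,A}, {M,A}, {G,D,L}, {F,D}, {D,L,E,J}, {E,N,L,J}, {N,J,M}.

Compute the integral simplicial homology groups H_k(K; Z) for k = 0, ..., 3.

H_0 = Z,  H_1 = Z^2,  H_2 = 0,  H_3 = 0.

We work with the vertex ordering A < B < D < E < F < G < J < L < M < N. The simplices of K, each written with vertices in increasing order, are:

  0-simplices (10): A, B, D, E, F, G, J, L, M, N
  1-simplices (18): AB, AE, AM, DE, DF, DG, DJ, DL, EJ, EL, EN, FN, GL, JL, JM, JN, LN, MN
  2-simplices (9): DEJ, DEL, DGL, DJL, EJL, EJN, ELN, JLN, JMN
  3-simplices (2): DEJL, EJLN

giving chain groups C_0 ≅ Z^10, C_1 ≅ Z^18, C_2 ≅ Z^9, C_3 ≅ Z^2.

∂_1: C_1 → C_0 maps an edge to its endpoints' difference, ∂[p,q] = q − p.
The 10×18 boundary matrix has rank 9 and Smith normal form diag(1,1,1,1,1,1,1,1,1).

The boundary map ∂_2: C_2 → C_1 acts by ∂[p,q,r] = [q,r] − [p,r] + [p,q]. For instance
  ∂JMN = MN − JN + JM,
  ∂ELN = LN − EN + EL.
This gives a 18×9 integer matrix of rank 7; reducing to Smith normal form yields diagonal entries (1,1,1,1,1,1,1).

The boundary map ∂_3: C_3 → C_2 sends each 3-simplex σ to the alternating sum Σ_i (−1)^i (σ with its i-th vertex removed). For instance
  ∂DEJL = EJL − DJL + DEL − DEJ,
  ∂EJLN = JLN − ELN + EJN − EJL.
This gives a 9×2 integer matrix of rank 2; reducing to Smith normal form yields diagonal entries (1,1).

Reading off H_k = ker ∂_k / im ∂_{k+1}:

  H_0: rank C_0 − rank ∂_1 = 10 − 9 = 1, and the invariant factors of ∂_1 are all 1, so H_0 ≅ Z.
  H_1: rank ker ∂_1 − rank ∂_2 = (18 − 9) − 7 = 2, and the invariant factors of ∂_2 are all 1, so H_1 ≅ Z^2.
  H_2: rank ker ∂_2 − rank ∂_3 = (9 − 7) − 2 = 0, and the invariant factors of ∂_3 are all 1, so H_2 ≅ 0.
  H_3: rank ker ∂_3 − rank ∂_4 = (2 − 2) − 0 = 0, and there is no ∂_4, so H_3 ≅ 0.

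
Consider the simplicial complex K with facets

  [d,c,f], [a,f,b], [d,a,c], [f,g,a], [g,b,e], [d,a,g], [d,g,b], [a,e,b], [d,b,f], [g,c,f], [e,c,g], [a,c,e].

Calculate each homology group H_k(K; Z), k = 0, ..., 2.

K has 7 vertices, 18 edges, 12 triangles.
rank ∂_0 = 0, rank ∂_1 = 6 ⇒ b_0 = 7 − 0 − 6 = 1; all invariant factors of ∂_1 are 1 so no torsion. So H_0 = Z.
rank ∂_1 = 6, rank ∂_2 = 12 ⇒ b_1 = 18 − 6 − 12 = 0; ∂_2 has invariant factor(s) [2] giving torsion. So H_1 = Z/2.
rank ∂_2 = 12, rank ∂_3 = 0 ⇒ b_2 = 12 − 12 − 0 = 0. So H_2 = 0.

H_0 ≅ Z,  H_1 ≅ Z/2,  H_2 = 0.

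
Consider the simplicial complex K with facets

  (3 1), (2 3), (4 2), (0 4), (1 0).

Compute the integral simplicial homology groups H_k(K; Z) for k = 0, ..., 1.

H_0 ≅ Z,  H_1 ≅ Z.

Fix the vertex order 0 < 1 < 2 < 3 < 4 and write every simplex with vertices in increasing order. Then dim K = 1 and the simplices of K are:

  0-simplices (5): [0], [1], [2], [3], [4]
  1-simplices (5): [0,1], [0,4], [1,3], [2,3], [2,4]

giving chain groups C_0 ≅ Z^5, C_1 ≅ Z^5.

Boundary ∂_1: C_1 → C_0 maps an edge to its endpoints' difference, ∂[p,q] = q − p.
This gives a 5×5 integer matrix of rank 4; reducing to Smith normal form yields diagonal entries (1,1,1,1).

Computing H_k = (kernel of ∂_k) / (image of ∂_{k+1}):

  H_0: rank C_0 − rank ∂_1 = 5 − 4 = 1, and the invariant factors of ∂_1 are all 1, so H_0 ≅ Z.
  H_1: rank ker ∂_1 − rank ∂_2 = (5 − 4) − 0 = 1, and there is no ∂_2, so H_1 ≅ Z.

(K is a triangulation of the circle S^1.)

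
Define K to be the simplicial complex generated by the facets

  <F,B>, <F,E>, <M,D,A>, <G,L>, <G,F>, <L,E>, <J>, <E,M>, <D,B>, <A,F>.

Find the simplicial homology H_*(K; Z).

H_0 ≅ Z^2,  H_1 ≅ Z^3,  H_2 = 0.

We work with the vertex ordering A < B < D < E < F < G < J < L < M. The simplices of K, each written with vertices in increasing order, are:

  0-simplices (9): A, B, D, E, F, G, J, L, M
  1-simplices (11): AD, AF, AM, BD, BF, DM, EF, EL, EM, FG, GL
  2-simplices (1): ADM

giving chain groups C_0 ≅ Z^9, C_1 ≅ Z^11, C_2 ≅ Z^1.

Boundary ∂_1: C_1 → C_0 is given by ∂[p,q] = [q] − [p].
This gives a 9×11 integer matrix of rank 7; reducing to Smith normal form yields diagonal entries (1,1,1,1,1,1,1).

∂_2: C_2 → C_1 acts by ∂[p,q,r] = [q,r] − [p,r] + [p,q]. For instance
  ∂ADM = DM − AM + AD.
As a 11×1 matrix over Z this has rank 1, with invariant factors (1).

Computing H_k = (kernel of ∂_k) / (image of ∂_{k+1}):

  H_0: rank C_0 − rank ∂_1 = 9 − 7 = 2, and the invariant factors of ∂_1 are all 1, so H_0 = Z^2.
  H_1: rank ker ∂_1 − rank ∂_2 = (11 − 7) − 1 = 3, and the invariant factors of ∂_2 are all 1, so H_1 = Z^3.
  H_2: rank ker ∂_2 − rank ∂_3 = (1 − 1) − 0 = 0, and there is no ∂_3, so H_2 = 0.

As a check, the Euler characteristic is 9 − 11 + 1 = -1, which agrees with 2 − 3 + 0 = -1.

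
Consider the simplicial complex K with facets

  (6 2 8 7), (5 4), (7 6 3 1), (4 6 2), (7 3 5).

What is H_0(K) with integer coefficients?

H_0 ≅ Z.

Order the vertices as 1 < 2 < 3 < 4 < 5 < 6 < 7 < 8. Listing each simplex with vertices in this order, K has dimension 3 with simplices:

  0-simplices (8): [1], [2], [3], [4], [5], [6], [7], [8]
  1-simplices (16): [1,3], [1,6], [1,7], [2,4], [2,6], [2,7], [2,8], [3,5], [3,6], [3,7], [4,5], [4,6], [5,7], [6,7], [6,8], [7,8]
  2-simplices (10): [1,3,6], [1,3,7], [1,6,7], [2,4,6], [2,6,7], [2,6,8], [2,7,8], [3,5,7], [3,6,7], [6,7,8]
  3-simplices (2): [1,3,6,7], [2,6,7,8]

giving chain groups C_0 ≅ Z^8, C_1 ≅ Z^16, C_2 ≅ Z^10, C_3 ≅ Z^2.

∂_1: C_1 → C_0 maps an edge to its endpoints' difference, ∂[p,q] = q − p.
The 8×16 boundary matrix has rank 7 and Smith normal form diag(1,1,1,1,1,1,1).

Boundary ∂_2: C_2 → C_1 maps a triangle to the signed sum of its edges. For instance
  ∂[1,3,7] = [3,7] − [1,7] + [1,3],
  ∂[2,7,8] = [7,8] − [2,8] + [2,7].
The resulting 16×10 matrix has rank 8, and its Smith normal form has invariant factors (1,1,1,1,1,1,1,1).

Boundary ∂_3: C_3 → C_2 sends each 3-simplex σ to the alternating sum Σ_i (−1)^i (σ with its i-th vertex removed). For instance
  ∂[1,3,6,7] = [3,6,7] − [1,6,7] + [1,3,7] − [1,3,6],
  ∂[2,6,7,8] = [6,7,8] − [2,7,8] + [2,6,8] − [2,6,7].
This gives a 10×2 integer matrix of rank 2; reducing to Smith normal form yields diagonal entries (1,1).

Computing H_k = (kernel of ∂_k) / (image of ∂_{k+1}):

  H_0: rank C_0 − rank ∂_1 = 8 − 7 = 1, and the invariant factors of ∂_1 are all 1, so H_0 ≅ Z.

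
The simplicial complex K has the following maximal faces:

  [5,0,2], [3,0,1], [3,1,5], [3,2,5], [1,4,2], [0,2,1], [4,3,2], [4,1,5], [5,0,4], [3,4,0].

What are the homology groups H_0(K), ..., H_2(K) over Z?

H_0 ≅ Z,  H_1 ≅ Z/2,  H_2 = 0.

We work with the vertex ordering 0 < 1 < 2 < 3 < 4 < 5. The simplices of K, each written with vertices in increasing order, are:

  0-simplices (6): [0], [1], [2], [3], [4], [5]
  1-simplices (15): [0,1], [0,2], [0,3], [0,4], [0,5], [1,2], [1,3], [1,4], [1,5], [2,3], [2,4], [2,5], [3,4], [3,5], [4,5]
  2-simplices (10): [0,1,2], [0,1,3], [0,2,5], [0,3,4], [0,4,5], [1,2,4], [1,3,5], [1,4,5], [2,3,4], [2,3,5]

so the chain groups are C_0 ≅ Z^6, C_1 ≅ Z^15, C_2 ≅ Z^10.

The boundary map ∂_1: C_1 → C_0 sends each edge [p,q] (with p < q) to q − p.
The 6×15 boundary matrix has rank 5 and Smith normal form diag(1,1,1,1,1).

The boundary map ∂_2: C_2 → C_1 sends each 2-simplex [p,q,r] to [q,r] − [p,r] + [p,q]. For instance
  ∂[1,4,5] = [4,5] − [1,5] + [1,4],
  ∂[0,1,2] = [1,2] − [0,2] + [0,1].
The 15×10 boundary matrix has rank 10 and Smith normal form diag(1,1,1,1,1,1,1,1,1,2).

Computing H_k = (kernel of ∂_k) / (image of ∂_{k+1}):

  H_0: rank C_0 − rank ∂_1 = 6 − 5 = 1, and the invariant factors of ∂_1 are all 1, so H_0 ≅ Z.
  H_1: rank ker ∂_1 − rank ∂_2 = (15 − 5) − 10 = 0, and ∂_2 has invariant factor 2 > 1, so H_1 ≅ Z/2.
  H_2: rank ker ∂_2 − rank ∂_3 = (10 − 10) − 0 = 0, and there is no ∂_3, so H_2 ≅ 0.

As a check, the Euler characteristic is 6 − 15 + 10 = 1, which agrees with 1 − 0 + 0 = 1.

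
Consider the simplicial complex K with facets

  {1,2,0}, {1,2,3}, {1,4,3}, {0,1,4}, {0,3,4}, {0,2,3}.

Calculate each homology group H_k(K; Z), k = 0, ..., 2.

Take the total order 0 < 1 < 2 < 3 < 4 on the vertex set. Then K (dimension 2) consists of the simplices:

  0-simplices (5): [0], [1], [2], [3], [4]
  1-simplices (9): [0,1], [0,2], [0,3], [0,4], [1,2], [1,3], [1,4], [2,3], [3,4]
  2-simplices (6): [0,1,2], [0,1,4], [0,2,3], [0,3,4], [1,2,3], [1,3,4]

so the chain groups are C_0 ≅ Z^5, C_1 ≅ Z^9, C_2 ≅ Z^6.

Boundary ∂_1: C_1 → C_0 is given by ∂[p,q] = [q] − [p].
This gives a 5×9 integer matrix of rank 4; reducing to Smith normal form yields diagonal entries (1,1,1,1).

The boundary map ∂_2: C_2 → C_1 acts by ∂[p,q,r] = [q,r] − [p,r] + [p,q]. For instance
  ∂[0,2,3] = [2,3] − [0,3] + [0,2],
  ∂[0,1,2] = [1,2] − [0,2] + [0,1].
This gives a 9×6 integer matrix of rank 5; reducing to Smith normal form yields diagonal entries (1,1,1,1,1).

From H_k ≅ ker(∂_k) / im(∂_{k+1}) we obtain:

  H_0: rank C_0 − rank ∂_1 = 5 − 4 = 1, and the invariant factors of ∂_1 are all 1, so H_0 ≅ Z.
  H_1: rank ker ∂_1 − rank ∂_2 = (9 − 4) − 5 = 0, and the invariant factors of ∂_2 are all 1, so H_1 ≅ 0.
  H_2: rank ker ∂_2 − rank ∂_3 = (6 − 5) − 0 = 1, and there is no ∂_3, so H_2 ≅ Z.

H_0 = Z,  H_1 = 0,  H_2 = Z.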